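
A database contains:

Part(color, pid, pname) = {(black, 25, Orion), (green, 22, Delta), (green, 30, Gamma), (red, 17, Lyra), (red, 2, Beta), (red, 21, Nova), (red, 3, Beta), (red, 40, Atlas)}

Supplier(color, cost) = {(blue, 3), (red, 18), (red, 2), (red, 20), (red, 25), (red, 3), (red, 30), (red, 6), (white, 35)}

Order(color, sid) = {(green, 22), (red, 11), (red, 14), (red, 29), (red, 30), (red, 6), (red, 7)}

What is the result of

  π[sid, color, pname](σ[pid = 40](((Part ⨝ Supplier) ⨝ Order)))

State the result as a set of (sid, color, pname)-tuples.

{(11, red, Atlas), (14, red, Atlas), (29, red, Atlas), (30, red, Atlas), (6, red, Atlas), (7, red, Atlas)}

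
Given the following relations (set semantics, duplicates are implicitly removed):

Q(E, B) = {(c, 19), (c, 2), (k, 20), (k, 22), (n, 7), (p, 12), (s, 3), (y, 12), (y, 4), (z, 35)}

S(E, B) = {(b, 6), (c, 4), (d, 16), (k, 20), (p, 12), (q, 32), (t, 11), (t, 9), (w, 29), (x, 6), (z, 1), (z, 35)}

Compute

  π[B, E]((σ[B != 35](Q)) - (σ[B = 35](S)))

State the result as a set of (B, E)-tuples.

σ[B != 35]: keep tuples satisfying B != 35 → {(c, 19), (c, 2), (k, 20), (k, 22), (n, 7), (p, 12), (s, 3), (y, 12), (y, 4)}
σ[B = 35]: keep tuples satisfying B = 35 → {(z, 35)}
Taking the difference: {(c, 19), (c, 2), (k, 20), (k, 22), (n, 7), (p, 12), (s, 3), (y, 12), (y, 4)}
Projecting to B, E: {(12, p), (12, y), (19, c), (2, c), (20, k), (22, k), (3, s), (4, y), (7, n)}

{(12, p), (12, y), (19, c), (2, c), (20, k), (22, k), (3, s), (4, y), (7, n)}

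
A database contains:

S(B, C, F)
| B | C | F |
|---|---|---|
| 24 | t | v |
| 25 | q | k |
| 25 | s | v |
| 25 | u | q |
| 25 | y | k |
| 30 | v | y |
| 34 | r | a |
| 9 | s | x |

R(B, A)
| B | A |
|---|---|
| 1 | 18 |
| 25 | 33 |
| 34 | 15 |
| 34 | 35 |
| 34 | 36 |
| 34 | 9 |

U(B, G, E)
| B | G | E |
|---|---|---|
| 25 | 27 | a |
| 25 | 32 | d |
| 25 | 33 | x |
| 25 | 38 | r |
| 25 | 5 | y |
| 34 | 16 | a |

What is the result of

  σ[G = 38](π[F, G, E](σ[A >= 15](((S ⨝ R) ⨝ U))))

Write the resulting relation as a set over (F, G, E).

Natural join on B: {(25, q, k, 33), (25, s, v, 33), (25, u, q, 33), (25, y, k, 33), (34, r, a, 15), (34, r, a, 35), (34, r, a, 36), (34, r, a, 9)}
Natural join on B: {(25, q, k, 33, 27, a), (25, q, k, 33, 32, d), (25, q, k, 33, 33, x), (25, q, k, 33, 38, r), (25, q, k, 33, 5, y), (25, s, v, 33, 27, a), (25, s, v, 33, 32, d), (25, s, v, 33, 33, x), (25, s, v, 33, 38, r), (25, s, v, 33, 5, y), (25, u, q, 33, 27, a), (25, u, q, 33, 32, d), (25, u, q, 33, 33, x), (25, u, q, 33, 38, r), (25, u, q, 33, 5, y), (25, y, k, 33, 27, a), (25, y, k, 33, 32, d), (25, y, k, 33, 33, x), (25, y, k, 33, 38, r), (25, y, k, 33, 5, y), (34, r, a, 15, 16, a), (34, r, a, 35, 16, a), (34, r, a, 36, 16, a), (34, r, a, 9, 16, a)}
Apply σ_{A >= 15}; surviving tuples: {(25, q, k, 33, 27, a), (25, q, k, 33, 32, d), (25, q, k, 33, 33, x), (25, q, k, 33, 38, r), (25, q, k, 33, 5, y), (25, s, v, 33, 27, a), (25, s, v, 33, 32, d), (25, s, v, 33, 33, x), (25, s, v, 33, 38, r), (25, s, v, 33, 5, y), (25, u, q, 33, 27, a), (25, u, q, 33, 32, d), (25, u, q, 33, 33, x), (25, u, q, 33, 38, r), (25, u, q, 33, 5, y), (25, y, k, 33, 27, a), (25, y, k, 33, 32, d), (25, y, k, 33, 33, x), (25, y, k, 33, 38, r), (25, y, k, 33, 5, y), (34, r, a, 15, 16, a), (34, r, a, 35, 16, a), (34, r, a, 36, 16, a)}
Projecting to F, G, E (7 duplicate(s) eliminated): {(a, 16, a), (k, 27, a), (k, 32, d), (k, 33, x), (k, 38, r), (k, 5, y), (q, 27, a), (q, 32, d), (q, 33, x), (q, 38, r), (q, 5, y), (v, 27, a), (v, 32, d), (v, 33, x), (v, 38, r), (v, 5, y)}
Apply σ_{G = 38}; surviving tuples: {(k, 38, r), (q, 38, r), (v, 38, r)}

{(k, 38, r), (q, 38, r), (v, 38, r)}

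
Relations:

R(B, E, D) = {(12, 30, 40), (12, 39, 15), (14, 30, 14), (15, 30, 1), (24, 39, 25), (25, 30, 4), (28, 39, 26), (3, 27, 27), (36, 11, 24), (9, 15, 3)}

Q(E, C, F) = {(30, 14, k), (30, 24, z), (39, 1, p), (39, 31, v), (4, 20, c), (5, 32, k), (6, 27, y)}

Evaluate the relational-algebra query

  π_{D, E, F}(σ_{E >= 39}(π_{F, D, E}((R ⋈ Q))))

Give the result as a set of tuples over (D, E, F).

{(15, 39, p), (15, 39, v), (25, 39, p), (25, 39, v), (26, 39, p), (26, 39, v)}

Joining R and Q on E yields {(12, 30, 40, 14, k), (12, 30, 40, 24, z), (12, 39, 15, 1, p), (12, 39, 15, 31, v), (14, 30, 14, 14, k), (14, 30, 14, 24, z), (15, 30, 1, 14, k), (15, 30, 1, 24, z), (24, 39, 25, 1, p), (24, 39, 25, 31, v), (25, 30, 4, 14, k), (25, 30, 4, 24, z), (28, 39, 26, 1, p), (28, 39, 26, 31, v)}.
Projecting to F, D, E: {(k, 1, 30), (k, 14, 30), (k, 4, 30), (k, 40, 30), (p, 15, 39), (p, 25, 39), (p, 26, 39), (v, 15, 39), (v, 25, 39), (v, 26, 39), (z, 1, 30), (z, 14, 30), (z, 4, 30), (z, 40, 30)}
Filtering on E >= 39 leaves {(p, 15, 39), (p, 25, 39), (p, 26, 39), (v, 15, 39), (v, 25, 39), (v, 26, 39)}.
Projecting to D, E, F: {(15, 39, p), (15, 39, v), (25, 39, p), (25, 39, v), (26, 39, p), (26, 39, v)}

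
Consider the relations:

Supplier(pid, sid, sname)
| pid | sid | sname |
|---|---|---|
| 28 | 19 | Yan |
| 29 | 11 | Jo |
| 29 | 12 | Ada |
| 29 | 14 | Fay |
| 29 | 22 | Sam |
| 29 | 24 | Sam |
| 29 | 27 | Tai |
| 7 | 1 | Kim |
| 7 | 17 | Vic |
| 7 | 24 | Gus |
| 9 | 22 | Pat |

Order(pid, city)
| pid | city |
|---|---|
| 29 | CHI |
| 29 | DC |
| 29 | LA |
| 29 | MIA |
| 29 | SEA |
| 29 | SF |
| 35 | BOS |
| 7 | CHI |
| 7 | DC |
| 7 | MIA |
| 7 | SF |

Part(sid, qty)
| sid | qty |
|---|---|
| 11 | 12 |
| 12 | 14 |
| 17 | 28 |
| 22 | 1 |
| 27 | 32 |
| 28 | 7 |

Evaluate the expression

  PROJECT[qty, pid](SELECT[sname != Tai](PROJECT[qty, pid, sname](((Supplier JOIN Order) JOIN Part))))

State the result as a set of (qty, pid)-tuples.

{(1, 29), (12, 29), (14, 29), (28, 7)}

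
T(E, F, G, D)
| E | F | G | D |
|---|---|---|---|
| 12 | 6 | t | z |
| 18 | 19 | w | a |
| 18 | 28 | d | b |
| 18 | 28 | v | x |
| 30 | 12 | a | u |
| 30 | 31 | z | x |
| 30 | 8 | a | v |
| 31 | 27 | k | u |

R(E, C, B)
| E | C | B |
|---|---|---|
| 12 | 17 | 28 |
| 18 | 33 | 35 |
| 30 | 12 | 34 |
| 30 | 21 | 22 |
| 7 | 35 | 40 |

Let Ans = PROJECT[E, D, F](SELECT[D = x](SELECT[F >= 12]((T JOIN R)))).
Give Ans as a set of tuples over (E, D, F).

{(18, x, 28), (30, x, 31)}

T ⋈ R (natural join on E): {(12, 6, t, z, 17, 28), (18, 19, w, a, 33, 35), (18, 28, d, b, 33, 35), (18, 28, v, x, 33, 35), (30, 12, a, u, 12, 34), (30, 12, a, u, 21, 22), (30, 31, z, x, 12, 34), (30, 31, z, x, 21, 22), (30, 8, a, v, 12, 34), (30, 8, a, v, 21, 22)}
Selection F >= 12: {(18, 19, w, a, 33, 35), (18, 28, d, b, 33, 35), (18, 28, v, x, 33, 35), (30, 12, a, u, 12, 34), (30, 12, a, u, 21, 22), (30, 31, z, x, 12, 34), (30, 31, z, x, 21, 22)}
Selection D = x: {(18, 28, v, x, 33, 35), (30, 31, z, x, 12, 34), (30, 31, z, x, 21, 22)}
Projecting to E, D, F (1 duplicate(s) eliminated): {(18, x, 28), (30, x, 31)}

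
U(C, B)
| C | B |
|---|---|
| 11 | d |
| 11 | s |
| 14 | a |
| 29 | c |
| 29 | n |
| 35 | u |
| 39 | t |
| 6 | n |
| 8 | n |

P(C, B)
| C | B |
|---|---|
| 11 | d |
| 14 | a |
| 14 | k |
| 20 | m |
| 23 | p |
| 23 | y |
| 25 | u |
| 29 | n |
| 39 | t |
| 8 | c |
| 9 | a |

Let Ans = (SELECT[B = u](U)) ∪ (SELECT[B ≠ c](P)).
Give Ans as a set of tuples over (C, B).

{(11, d), (14, a), (14, k), (20, m), (23, p), (23, y), (25, u), (29, n), (35, u), (39, t), (9, a)}

Filtering on B = u leaves {(35, u)}.
Filtering on B ≠ c leaves {(11, d), (14, a), (14, k), (20, m), (23, p), (23, y), (25, u), (29, n), (39, t), (9, a)}.
Set union of the two operands is {(11, d), (14, a), (14, k), (20, m), (23, p), (23, y), (25, u), (29, n), (35, u), (39, t), (9, a)}.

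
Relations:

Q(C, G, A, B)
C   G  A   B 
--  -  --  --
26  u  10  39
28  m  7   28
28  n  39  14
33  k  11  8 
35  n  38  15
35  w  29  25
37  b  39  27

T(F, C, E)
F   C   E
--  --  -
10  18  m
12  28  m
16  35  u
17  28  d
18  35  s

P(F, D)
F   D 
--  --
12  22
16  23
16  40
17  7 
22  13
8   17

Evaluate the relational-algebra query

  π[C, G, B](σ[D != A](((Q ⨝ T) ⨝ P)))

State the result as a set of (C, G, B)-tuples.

{(28, m, 28), (28, n, 14), (35, n, 15), (35, w, 25)}

Q ⋈ T (natural join on C): {(28, m, 7, 28, 12, m), (28, m, 7, 28, 17, d), (28, n, 39, 14, 12, m), (28, n, 39, 14, 17, d), (35, n, 38, 15, 16, u), (35, n, 38, 15, 18, s), (35, w, 29, 25, 16, u), (35, w, 29, 25, 18, s)}
(Q ⨝ T) ⋈ P (natural join on F): {(28, m, 7, 28, 12, m, 22), (28, m, 7, 28, 17, d, 7), (28, n, 39, 14, 12, m, 22), (28, n, 39, 14, 17, d, 7), (35, n, 38, 15, 16, u, 23), (35, n, 38, 15, 16, u, 40), (35, w, 29, 25, 16, u, 23), (35, w, 29, 25, 16, u, 40)}
σ[D != A]: keep tuples satisfying D != A → {(28, m, 7, 28, 12, m, 22), (28, n, 39, 14, 12, m, 22), (28, n, 39, 14, 17, d, 7), (35, n, 38, 15, 16, u, 23), (35, n, 38, 15, 16, u, 40), (35, w, 29, 25, 16, u, 23), (35, w, 29, 25, 16, u, 40)}
Keep only column(s) C, G, B (3 duplicate(s) eliminated): {(28, m, 28), (28, n, 14), (35, n, 15), (35, w, 25)}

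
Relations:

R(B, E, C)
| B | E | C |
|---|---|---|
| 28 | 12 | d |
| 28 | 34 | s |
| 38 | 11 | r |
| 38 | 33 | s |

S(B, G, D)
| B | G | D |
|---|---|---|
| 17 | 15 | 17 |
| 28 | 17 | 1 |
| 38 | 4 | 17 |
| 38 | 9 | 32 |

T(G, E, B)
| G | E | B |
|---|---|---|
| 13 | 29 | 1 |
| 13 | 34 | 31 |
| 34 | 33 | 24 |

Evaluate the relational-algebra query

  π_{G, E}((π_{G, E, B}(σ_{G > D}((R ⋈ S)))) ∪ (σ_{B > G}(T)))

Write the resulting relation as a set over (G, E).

{(13, 34), (17, 12), (17, 34)}

R ⋈ S (natural join on B): {(28, 12, d, 17, 1), (28, 34, s, 17, 1), (38, 11, r, 4, 17), (38, 11, r, 9, 32), (38, 33, s, 4, 17), (38, 33, s, 9, 32)}
Selection G > D: {(28, 12, d, 17, 1), (28, 34, s, 17, 1)}
π[G, E, B]: project onto (G, E, B) → {(17, 12, 28), (17, 34, 28)}
Selection B > G: {(13, 34, 31)}
Set union of the two operands is {(13, 34, 31), (17, 12, 28), (17, 34, 28)}.
π[G, E]: project onto (G, E) → {(13, 34), (17, 12), (17, 34)}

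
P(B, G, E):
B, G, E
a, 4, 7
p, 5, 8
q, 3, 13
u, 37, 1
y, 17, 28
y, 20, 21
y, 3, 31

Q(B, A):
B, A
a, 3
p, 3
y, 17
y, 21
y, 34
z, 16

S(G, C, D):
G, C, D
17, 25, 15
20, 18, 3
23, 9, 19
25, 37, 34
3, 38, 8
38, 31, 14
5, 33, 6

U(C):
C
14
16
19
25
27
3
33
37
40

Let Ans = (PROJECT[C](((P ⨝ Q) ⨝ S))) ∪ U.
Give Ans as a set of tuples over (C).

P ⋈ Q (natural join on B): {(a, 4, 7, 3), (p, 5, 8, 3), (y, 17, 28, 17), (y, 17, 28, 21), (y, 17, 28, 34), (y, 20, 21, 17), (y, 20, 21, 21), (y, 20, 21, 34), (y, 3, 31, 17), (y, 3, 31, 21), (y, 3, 31, 34)}
(P ⨝ Q) ⋈ S (natural join on G): {(p, 5, 8, 3, 33, 6), (y, 17, 28, 17, 25, 15), (y, 17, 28, 21, 25, 15), (y, 17, 28, 34, 25, 15), (y, 20, 21, 17, 18, 3), (y, 20, 21, 21, 18, 3), (y, 20, 21, 34, 18, 3), (y, 3, 31, 17, 38, 8), (y, 3, 31, 21, 38, 8), (y, 3, 31, 34, 38, 8)}
π[C]: project onto (C) (6 duplicate(s) eliminated) → {18, 25, 33, 38}
Taking the union: {14, 16, 18, 19, 25, 27, 3, 33, 37, 38, 40}

{14, 16, 18, 19, 25, 27, 3, 33, 37, 38, 40}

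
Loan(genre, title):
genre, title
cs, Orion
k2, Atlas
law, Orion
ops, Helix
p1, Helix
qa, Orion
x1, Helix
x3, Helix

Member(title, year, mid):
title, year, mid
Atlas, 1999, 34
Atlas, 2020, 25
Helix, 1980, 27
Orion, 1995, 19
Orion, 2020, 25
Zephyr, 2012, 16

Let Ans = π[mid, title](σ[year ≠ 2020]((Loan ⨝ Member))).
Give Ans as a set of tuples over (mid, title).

Joining Loan and Member on title yields {(cs, Orion, 1995, 19), (cs, Orion, 2020, 25), (k2, Atlas, 1999, 34), (k2, Atlas, 2020, 25), (law, Orion, 1995, 19), (law, Orion, 2020, 25), (ops, Helix, 1980, 27), (p1, Helix, 1980, 27), (qa, Orion, 1995, 19), (qa, Orion, 2020, 25), (x1, Helix, 1980, 27), (x3, Helix, 1980, 27)}.
Selection year ≠ 2020: {(cs, Orion, 1995, 19), (k2, Atlas, 1999, 34), (law, Orion, 1995, 19), (ops, Helix, 1980, 27), (p1, Helix, 1980, 27), (qa, Orion, 1995, 19), (x1, Helix, 1980, 27), (x3, Helix, 1980, 27)}
Keep only column(s) mid, title (5 duplicate(s) eliminated): {(19, Orion), (27, Helix), (34, Atlas)}

{(19, Orion), (27, Helix), (34, Atlas)}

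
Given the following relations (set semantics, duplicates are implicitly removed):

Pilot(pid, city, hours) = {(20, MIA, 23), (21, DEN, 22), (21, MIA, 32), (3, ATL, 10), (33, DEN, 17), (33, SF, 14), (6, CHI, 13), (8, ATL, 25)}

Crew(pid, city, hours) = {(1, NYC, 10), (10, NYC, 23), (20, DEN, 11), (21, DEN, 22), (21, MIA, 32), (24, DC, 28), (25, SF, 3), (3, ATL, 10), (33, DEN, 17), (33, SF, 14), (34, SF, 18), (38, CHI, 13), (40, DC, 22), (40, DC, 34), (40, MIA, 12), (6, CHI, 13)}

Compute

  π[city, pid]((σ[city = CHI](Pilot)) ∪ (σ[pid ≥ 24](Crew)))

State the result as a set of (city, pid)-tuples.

{(CHI, 38), (CHI, 6), (DC, 24), (DC, 40), (DEN, 33), (MIA, 40), (SF, 25), (SF, 33), (SF, 34)}

Selection city = CHI: {(6, CHI, 13)}
Selection pid ≥ 24: {(24, DC, 28), (25, SF, 3), (33, DEN, 17), (33, SF, 14), (34, SF, 18), (38, CHI, 13), (40, DC, 22), (40, DC, 34), (40, MIA, 12)}
Set union of the two operands is {(24, DC, 28), (25, SF, 3), (33, DEN, 17), (33, SF, 14), (34, SF, 18), (38, CHI, 13), (40, DC, 22), (40, DC, 34), (40, MIA, 12), (6, CHI, 13)}.
Projecting to city, pid (1 duplicate(s) eliminated): {(CHI, 38), (CHI, 6), (DC, 24), (DC, 40), (DEN, 33), (MIA, 40), (SF, 25), (SF, 33), (SF, 34)}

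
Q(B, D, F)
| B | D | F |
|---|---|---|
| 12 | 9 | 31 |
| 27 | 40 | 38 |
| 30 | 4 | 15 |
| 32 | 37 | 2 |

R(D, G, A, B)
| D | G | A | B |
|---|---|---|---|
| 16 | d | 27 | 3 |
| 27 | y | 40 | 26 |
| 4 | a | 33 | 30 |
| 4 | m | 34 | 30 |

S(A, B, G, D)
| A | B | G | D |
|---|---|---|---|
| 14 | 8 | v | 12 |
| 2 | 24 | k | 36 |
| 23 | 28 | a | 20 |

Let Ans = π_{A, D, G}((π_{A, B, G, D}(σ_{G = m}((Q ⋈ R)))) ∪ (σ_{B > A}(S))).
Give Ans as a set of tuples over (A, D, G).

Natural join on B, D: {(30, 4, 15, a, 33), (30, 4, 15, m, 34)}
σ[G = m]: keep tuples satisfying G = m → {(30, 4, 15, m, 34)}
π_{A, B, G, D} gives {(34, 30, m, 4)}.
σ[B > A]: keep tuples satisfying B > A → {(2, 24, k, 36), (23, 28, a, 20)}
Taking the union: {(2, 24, k, 36), (23, 28, a, 20), (34, 30, m, 4)}
π_{A, D, G} gives {(2, 36, k), (23, 20, a), (34, 4, m)}.

{(2, 36, k), (23, 20, a), (34, 4, m)}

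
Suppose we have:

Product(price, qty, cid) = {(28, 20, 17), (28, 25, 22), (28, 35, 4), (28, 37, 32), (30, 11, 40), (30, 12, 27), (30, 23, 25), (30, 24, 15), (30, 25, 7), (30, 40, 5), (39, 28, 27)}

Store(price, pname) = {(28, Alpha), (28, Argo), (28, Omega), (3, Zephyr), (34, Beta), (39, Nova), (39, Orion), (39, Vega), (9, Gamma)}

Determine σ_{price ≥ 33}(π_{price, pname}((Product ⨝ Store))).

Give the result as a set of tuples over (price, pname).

Natural join on price: {(28, 20, 17, Alpha), (28, 20, 17, Argo), (28, 20, 17, Omega), (28, 25, 22, Alpha), (28, 25, 22, Argo), (28, 25, 22, Omega), (28, 35, 4, Alpha), (28, 35, 4, Argo), (28, 35, 4, Omega), (28, 37, 32, Alpha), (28, 37, 32, Argo), (28, 37, 32, Omega), (39, 28, 27, Nova), (39, 28, 27, Orion), (39, 28, 27, Vega)}
π[price, pname]: project onto (price, pname) (9 duplicate(s) eliminated) → {(28, Alpha), (28, Argo), (28, Omega), (39, Nova), (39, Orion), (39, Vega)}
Selection price ≥ 33: {(39, Nova), (39, Orion), (39, Vega)}

{(39, Nova), (39, Orion), (39, Vega)}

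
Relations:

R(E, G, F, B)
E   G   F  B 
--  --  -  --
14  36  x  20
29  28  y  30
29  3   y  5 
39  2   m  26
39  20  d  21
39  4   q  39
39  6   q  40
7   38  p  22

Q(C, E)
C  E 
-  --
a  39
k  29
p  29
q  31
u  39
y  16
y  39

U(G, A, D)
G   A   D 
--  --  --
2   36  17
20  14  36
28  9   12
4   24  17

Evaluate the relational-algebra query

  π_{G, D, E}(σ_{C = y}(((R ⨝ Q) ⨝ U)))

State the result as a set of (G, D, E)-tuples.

R ⋈ Q (natural join on E): {(29, 28, y, 30, k), (29, 28, y, 30, p), (29, 3, y, 5, k), (29, 3, y, 5, p), (39, 2, m, 26, a), (39, 2, m, 26, u), (39, 2, m, 26, y), (39, 20, d, 21, a), (39, 20, d, 21, u), (39, 20, d, 21, y), (39, 4, q, 39, a), (39, 4, q, 39, u), (39, 4, q, 39, y), (39, 6, q, 40, a), (39, 6, q, 40, u), (39, 6, q, 40, y)}
(R ⨝ Q) ⋈ U (natural join on G): {(29, 28, y, 30, k, 9, 12), (29, 28, y, 30, p, 9, 12), (39, 2, m, 26, a, 36, 17), (39, 2, m, 26, u, 36, 17), (39, 2, m, 26, y, 36, 17), (39, 20, d, 21, a, 14, 36), (39, 20, d, 21, u, 14, 36), (39, 20, d, 21, y, 14, 36), (39, 4, q, 39, a, 24, 17), (39, 4, q, 39, u, 24, 17), (39, 4, q, 39, y, 24, 17)}
Apply σ_{C = y}; surviving tuples: {(39, 2, m, 26, y, 36, 17), (39, 20, d, 21, y, 14, 36), (39, 4, q, 39, y, 24, 17)}
Projecting to G, D, E: {(2, 17, 39), (20, 36, 39), (4, 17, 39)}

{(2, 17, 39), (20, 36, 39), (4, 17, 39)}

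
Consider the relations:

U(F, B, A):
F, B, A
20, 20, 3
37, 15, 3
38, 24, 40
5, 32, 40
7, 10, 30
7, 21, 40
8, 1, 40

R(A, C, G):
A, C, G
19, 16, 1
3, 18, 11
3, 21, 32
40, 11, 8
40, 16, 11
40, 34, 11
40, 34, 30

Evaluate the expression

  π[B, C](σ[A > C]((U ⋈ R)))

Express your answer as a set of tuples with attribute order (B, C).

{(1, 11), (1, 16), (1, 34), (21, 11), (21, 16), (21, 34), (24, 11), (24, 16), (24, 34), (32, 11), (32, 16), (32, 34)}

Natural join on A: {(20, 20, 3, 18, 11), (20, 20, 3, 21, 32), (37, 15, 3, 18, 11), (37, 15, 3, 21, 32), (38, 24, 40, 11, 8), (38, 24, 40, 16, 11), (38, 24, 40, 34, 11), (38, 24, 40, 34, 30), (5, 32, 40, 11, 8), (5, 32, 40, 16, 11), (5, 32, 40, 34, 11), (5, 32, 40, 34, 30), (7, 21, 40, 11, 8), (7, 21, 40, 16, 11), (7, 21, 40, 34, 11), (7, 21, 40, 34, 30), (8, 1, 40, 11, 8), (8, 1, 40, 16, 11), (8, 1, 40, 34, 11), (8, 1, 40, 34, 30)}
Apply σ_{A > C}; surviving tuples: {(38, 24, 40, 11, 8), (38, 24, 40, 16, 11), (38, 24, 40, 34, 11), (38, 24, 40, 34, 30), (5, 32, 40, 11, 8), (5, 32, 40, 16, 11), (5, 32, 40, 34, 11), (5, 32, 40, 34, 30), (7, 21, 40, 11, 8), (7, 21, 40, 16, 11), (7, 21, 40, 34, 11), (7, 21, 40, 34, 30), (8, 1, 40, 11, 8), (8, 1, 40, 16, 11), (8, 1, 40, 34, 11), (8, 1, 40, 34, 30)}
π_{B, C} gives {(1, 11), (1, 16), (1, 34), (21, 11), (21, 16), (21, 34), (24, 11), (24, 16), (24, 34), (32, 11), (32, 16), (32, 34)} (4 duplicate(s) eliminated).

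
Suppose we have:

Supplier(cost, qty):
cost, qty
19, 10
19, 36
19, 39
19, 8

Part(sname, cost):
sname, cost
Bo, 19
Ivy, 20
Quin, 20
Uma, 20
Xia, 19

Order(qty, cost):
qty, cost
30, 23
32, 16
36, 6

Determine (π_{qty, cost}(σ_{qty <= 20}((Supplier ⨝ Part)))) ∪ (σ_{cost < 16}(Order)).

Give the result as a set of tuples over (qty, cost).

Supplier ⋈ Part (natural join on cost): {(19, 10, Bo), (19, 10, Xia), (19, 36, Bo), (19, 36, Xia), (19, 39, Bo), (19, 39, Xia), (19, 8, Bo), (19, 8, Xia)}
Selection qty <= 20: {(19, 10, Bo), (19, 10, Xia), (19, 8, Bo), (19, 8, Xia)}
Projecting to qty, cost (2 duplicate(s) eliminated): {(10, 19), (8, 19)}
Selection cost < 16: {(36, 6)}
Set union of the two operands is {(10, 19), (36, 6), (8, 19)}.

{(10, 19), (36, 6), (8, 19)}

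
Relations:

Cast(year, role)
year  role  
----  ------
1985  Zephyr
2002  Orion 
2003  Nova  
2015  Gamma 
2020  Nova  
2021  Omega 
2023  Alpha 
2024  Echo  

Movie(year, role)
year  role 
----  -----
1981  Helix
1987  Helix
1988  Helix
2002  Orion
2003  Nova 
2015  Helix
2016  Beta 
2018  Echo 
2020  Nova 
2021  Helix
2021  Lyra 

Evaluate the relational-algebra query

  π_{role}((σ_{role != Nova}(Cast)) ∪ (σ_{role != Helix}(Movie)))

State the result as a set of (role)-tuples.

{Alpha, Beta, Echo, Gamma, Lyra, Nova, Omega, Orion, Zephyr}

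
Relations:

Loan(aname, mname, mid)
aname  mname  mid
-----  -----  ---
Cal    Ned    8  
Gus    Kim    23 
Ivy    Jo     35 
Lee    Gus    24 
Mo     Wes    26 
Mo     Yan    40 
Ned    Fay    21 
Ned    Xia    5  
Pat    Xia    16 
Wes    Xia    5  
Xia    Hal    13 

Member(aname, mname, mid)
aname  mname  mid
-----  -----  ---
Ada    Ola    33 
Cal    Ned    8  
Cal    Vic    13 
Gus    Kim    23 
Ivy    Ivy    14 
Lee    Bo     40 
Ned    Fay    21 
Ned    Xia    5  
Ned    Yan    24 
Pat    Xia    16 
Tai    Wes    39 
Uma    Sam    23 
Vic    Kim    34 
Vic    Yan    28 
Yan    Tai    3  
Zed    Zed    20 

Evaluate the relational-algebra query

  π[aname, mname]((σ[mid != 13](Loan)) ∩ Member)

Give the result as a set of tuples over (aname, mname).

{(Cal, Ned), (Gus, Kim), (Ned, Fay), (Ned, Xia), (Pat, Xia)}

Selection mid != 13: {(Cal, Ned, 8), (Gus, Kim, 23), (Ivy, Jo, 35), (Lee, Gus, 24), (Mo, Wes, 26), (Mo, Yan, 40), (Ned, Fay, 21), (Ned, Xia, 5), (Pat, Xia, 16), (Wes, Xia, 5)}
Taking the intersection: {(Cal, Ned, 8), (Gus, Kim, 23), (Ned, Fay, 21), (Ned, Xia, 5), (Pat, Xia, 16)}
π_{aname, mname} gives {(Cal, Ned), (Gus, Kim), (Ned, Fay), (Ned, Xia), (Pat, Xia)}.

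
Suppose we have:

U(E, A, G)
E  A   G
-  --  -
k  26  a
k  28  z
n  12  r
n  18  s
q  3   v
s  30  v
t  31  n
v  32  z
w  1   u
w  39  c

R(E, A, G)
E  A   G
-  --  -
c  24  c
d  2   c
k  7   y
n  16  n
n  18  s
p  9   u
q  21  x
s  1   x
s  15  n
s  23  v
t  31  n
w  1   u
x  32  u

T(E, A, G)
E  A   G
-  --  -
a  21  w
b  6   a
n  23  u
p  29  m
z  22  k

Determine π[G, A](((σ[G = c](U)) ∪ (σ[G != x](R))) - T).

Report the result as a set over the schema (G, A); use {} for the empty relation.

σ[G = c]: keep tuples satisfying G = c → {(w, 39, c)}
σ[G != x]: keep tuples satisfying G != x → {(c, 24, c), (d, 2, c), (k, 7, y), (n, 16, n), (n, 18, s), (p, 9, u), (s, 15, n), (s, 23, v), (t, 31, n), (w, 1, u), (x, 32, u)}
Taking the union: {(c, 24, c), (d, 2, c), (k, 7, y), (n, 16, n), (n, 18, s), (p, 9, u), (s, 15, n), (s, 23, v), (t, 31, n), (w, 1, u), (w, 39, c), (x, 32, u)}
Taking the difference: {(c, 24, c), (d, 2, c), (k, 7, y), (n, 16, n), (n, 18, s), (p, 9, u), (s, 15, n), (s, 23, v), (t, 31, n), (w, 1, u), (w, 39, c), (x, 32, u)}
π_{G, A} gives {(c, 2), (c, 24), (c, 39), (n, 15), (n, 16), (n, 31), (s, 18), (u, 1), (u, 32), (u, 9), (v, 23), (y, 7)}.

{(c, 2), (c, 24), (c, 39), (n, 15), (n, 16), (n, 31), (s, 18), (u, 1), (u, 32), (u, 9), (v, 23), (y, 7)}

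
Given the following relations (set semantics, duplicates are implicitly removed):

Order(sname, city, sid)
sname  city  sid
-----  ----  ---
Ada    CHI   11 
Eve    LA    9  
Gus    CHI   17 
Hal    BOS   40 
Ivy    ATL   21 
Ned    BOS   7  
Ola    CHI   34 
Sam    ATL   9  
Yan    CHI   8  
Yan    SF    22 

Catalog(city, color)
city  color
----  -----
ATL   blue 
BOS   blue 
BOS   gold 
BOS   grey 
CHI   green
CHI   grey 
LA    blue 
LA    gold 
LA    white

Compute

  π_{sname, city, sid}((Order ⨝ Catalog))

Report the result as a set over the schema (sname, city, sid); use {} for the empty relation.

{(Ada, CHI, 11), (Eve, LA, 9), (Gus, CHI, 17), (Hal, BOS, 40), (Ivy, ATL, 21), (Ned, BOS, 7), (Ola, CHI, 34), (Sam, ATL, 9), (Yan, CHI, 8)}

Natural join on city: {(Ada, CHI, 11, green), (Ada, CHI, 11, grey), (Eve, LA, 9, blue), (Eve, LA, 9, gold), (Eve, LA, 9, white), (Gus, CHI, 17, green), (Gus, CHI, 17, grey), (Hal, BOS, 40, blue), (Hal, BOS, 40, gold), (Hal, BOS, 40, grey), (Ivy, ATL, 21, blue), (Ned, BOS, 7, blue), (Ned, BOS, 7, gold), (Ned, BOS, 7, grey), (Ola, CHI, 34, green), (Ola, CHI, 34, grey), (Sam, ATL, 9, blue), (Yan, CHI, 8, green), (Yan, CHI, 8, grey)}
Projecting to sname, city, sid (10 duplicate(s) eliminated): {(Ada, CHI, 11), (Eve, LA, 9), (Gus, CHI, 17), (Hal, BOS, 40), (Ivy, ATL, 21), (Ned, BOS, 7), (Ola, CHI, 34), (Sam, ATL, 9), (Yan, CHI, 8)}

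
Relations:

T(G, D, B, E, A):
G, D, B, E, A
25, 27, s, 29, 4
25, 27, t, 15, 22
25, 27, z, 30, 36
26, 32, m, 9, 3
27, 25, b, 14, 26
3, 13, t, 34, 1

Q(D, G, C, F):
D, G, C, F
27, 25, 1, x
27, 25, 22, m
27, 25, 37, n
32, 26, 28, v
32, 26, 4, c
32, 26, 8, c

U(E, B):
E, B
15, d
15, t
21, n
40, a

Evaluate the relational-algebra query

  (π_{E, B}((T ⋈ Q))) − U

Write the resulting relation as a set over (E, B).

{(29, s), (30, z), (9, m)}

Natural join on G, D: {(25, 27, s, 29, 4, 1, x), (25, 27, s, 29, 4, 22, m), (25, 27, s, 29, 4, 37, n), (25, 27, t, 15, 22, 1, x), (25, 27, t, 15, 22, 22, m), (25, 27, t, 15, 22, 37, n), (25, 27, z, 30, 36, 1, x), (25, 27, z, 30, 36, 22, m), (25, 27, z, 30, 36, 37, n), (26, 32, m, 9, 3, 28, v), (26, 32, m, 9, 3, 4, c), (26, 32, m, 9, 3, 8, c)}
π[E, B]: project onto (E, B) (8 duplicate(s) eliminated) → {(15, t), (29, s), (30, z), (9, m)}
Difference: {(15, t), (29, s), (30, z), (9, m)} with {(15, d), (15, t), (21, n), (40, a)} → {(29, s), (30, z), (9, m)}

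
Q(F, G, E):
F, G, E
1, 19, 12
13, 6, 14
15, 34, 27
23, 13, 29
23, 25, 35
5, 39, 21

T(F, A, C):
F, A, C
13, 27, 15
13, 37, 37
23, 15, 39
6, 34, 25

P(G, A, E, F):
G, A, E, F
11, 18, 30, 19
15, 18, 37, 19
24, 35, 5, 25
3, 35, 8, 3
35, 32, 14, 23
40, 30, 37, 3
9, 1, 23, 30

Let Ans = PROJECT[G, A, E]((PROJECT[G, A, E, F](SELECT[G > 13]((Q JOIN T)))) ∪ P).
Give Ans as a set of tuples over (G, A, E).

{(11, 18, 30), (15, 18, 37), (24, 35, 5), (25, 15, 35), (3, 35, 8), (35, 32, 14), (40, 30, 37), (9, 1, 23)}

Joining Q and T on F yields {(13, 6, 14, 27, 15), (13, 6, 14, 37, 37), (23, 13, 29, 15, 39), (23, 25, 35, 15, 39)}.
Apply σ_{G > 13}; surviving tuples: {(23, 25, 35, 15, 39)}
Projecting to G, A, E, F: {(25, 15, 35, 23)}
Taking the union: {(11, 18, 30, 19), (15, 18, 37, 19), (24, 35, 5, 25), (25, 15, 35, 23), (3, 35, 8, 3), (35, 32, 14, 23), (40, 30, 37, 3), (9, 1, 23, 30)}
Projecting to G, A, E: {(11, 18, 30), (15, 18, 37), (24, 35, 5), (25, 15, 35), (3, 35, 8), (35, 32, 14), (40, 30, 37), (9, 1, 23)}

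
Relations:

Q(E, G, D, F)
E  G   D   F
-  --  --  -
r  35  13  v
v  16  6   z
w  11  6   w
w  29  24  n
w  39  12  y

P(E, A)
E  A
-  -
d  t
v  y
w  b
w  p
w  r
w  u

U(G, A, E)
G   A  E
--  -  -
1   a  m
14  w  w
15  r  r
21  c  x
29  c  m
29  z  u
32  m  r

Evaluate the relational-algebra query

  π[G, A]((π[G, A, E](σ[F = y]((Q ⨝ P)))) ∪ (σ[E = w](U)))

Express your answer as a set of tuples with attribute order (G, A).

{(14, w), (39, b), (39, p), (39, r), (39, u)}

Joining Q and P on E yields {(v, 16, 6, z, y), (w, 11, 6, w, b), (w, 11, 6, w, p), (w, 11, 6, w, r), (w, 11, 6, w, u), (w, 29, 24, n, b), (w, 29, 24, n, p), (w, 29, 24, n, r), (w, 29, 24, n, u), (w, 39, 12, y, b), (w, 39, 12, y, p), (w, 39, 12, y, r), (w, 39, 12, y, u)}.
Filtering on F = y leaves {(w, 39, 12, y, b), (w, 39, 12, y, p), (w, 39, 12, y, r), (w, 39, 12, y, u)}.
Keep only column(s) G, A, E: {(39, b, w), (39, p, w), (39, r, w), (39, u, w)}
Filtering on E = w leaves {(14, w, w)}.
Union: {(39, b, w), (39, p, w), (39, r, w), (39, u, w)} with {(14, w, w)} → {(14, w, w), (39, b, w), (39, p, w), (39, r, w), (39, u, w)}
Keep only column(s) G, A: {(14, w), (39, b), (39, p), (39, r), (39, u)}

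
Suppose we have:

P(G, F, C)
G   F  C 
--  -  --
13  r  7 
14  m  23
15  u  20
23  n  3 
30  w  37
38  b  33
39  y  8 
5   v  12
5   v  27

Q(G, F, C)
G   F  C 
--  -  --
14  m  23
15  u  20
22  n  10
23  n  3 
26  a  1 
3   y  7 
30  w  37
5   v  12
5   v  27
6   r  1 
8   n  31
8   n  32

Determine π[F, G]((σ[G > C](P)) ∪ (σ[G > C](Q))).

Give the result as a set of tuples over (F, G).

{(a, 26), (b, 38), (n, 22), (n, 23), (r, 13), (r, 6), (y, 39)}

σ[G > C]: keep tuples satisfying G > C → {(13, r, 7), (23, n, 3), (38, b, 33), (39, y, 8)}
σ[G > C]: keep tuples satisfying G > C → {(22, n, 10), (23, n, 3), (26, a, 1), (6, r, 1)}
Set union of the two operands is {(13, r, 7), (22, n, 10), (23, n, 3), (26, a, 1), (38, b, 33), (39, y, 8), (6, r, 1)}.
Projecting to F, G: {(a, 26), (b, 38), (n, 22), (n, 23), (r, 13), (r, 6), (y, 39)}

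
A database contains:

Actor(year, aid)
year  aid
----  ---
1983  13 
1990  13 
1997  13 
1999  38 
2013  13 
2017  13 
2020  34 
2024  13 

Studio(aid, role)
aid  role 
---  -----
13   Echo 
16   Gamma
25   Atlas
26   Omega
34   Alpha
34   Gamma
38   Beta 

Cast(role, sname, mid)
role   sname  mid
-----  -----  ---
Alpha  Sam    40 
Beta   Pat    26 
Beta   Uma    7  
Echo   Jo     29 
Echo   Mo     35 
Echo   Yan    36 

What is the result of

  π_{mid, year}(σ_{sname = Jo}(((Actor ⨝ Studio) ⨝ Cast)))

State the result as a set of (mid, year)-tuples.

{(29, 1983), (29, 1990), (29, 1997), (29, 2013), (29, 2017), (29, 2024)}

Natural join on aid: {(1983, 13, Echo), (1990, 13, Echo), (1997, 13, Echo), (1999, 38, Beta), (2013, 13, Echo), (2017, 13, Echo), (2020, 34, Alpha), (2020, 34, Gamma), (2024, 13, Echo)}
Natural join on role: {(1983, 13, Echo, Jo, 29), (1983, 13, Echo, Mo, 35), (1983, 13, Echo, Yan, 36), (1990, 13, Echo, Jo, 29), (1990, 13, Echo, Mo, 35), (1990, 13, Echo, Yan, 36), (1997, 13, Echo, Jo, 29), (1997, 13, Echo, Mo, 35), (1997, 13, Echo, Yan, 36), (1999, 38, Beta, Pat, 26), (1999, 38, Beta, Uma, 7), (2013, 13, Echo, Jo, 29), (2013, 13, Echo, Mo, 35), (2013, 13, Echo, Yan, 36), (2017, 13, Echo, Jo, 29), (2017, 13, Echo, Mo, 35), (2017, 13, Echo, Yan, 36), (2020, 34, Alpha, Sam, 40), (2024, 13, Echo, Jo, 29), (2024, 13, Echo, Mo, 35), (2024, 13, Echo, Yan, 36)}
Selection sname = Jo: {(1983, 13, Echo, Jo, 29), (1990, 13, Echo, Jo, 29), (1997, 13, Echo, Jo, 29), (2013, 13, Echo, Jo, 29), (2017, 13, Echo, Jo, 29), (2024, 13, Echo, Jo, 29)}
Projecting to mid, year: {(29, 1983), (29, 1990), (29, 1997), (29, 2013), (29, 2017), (29, 2024)}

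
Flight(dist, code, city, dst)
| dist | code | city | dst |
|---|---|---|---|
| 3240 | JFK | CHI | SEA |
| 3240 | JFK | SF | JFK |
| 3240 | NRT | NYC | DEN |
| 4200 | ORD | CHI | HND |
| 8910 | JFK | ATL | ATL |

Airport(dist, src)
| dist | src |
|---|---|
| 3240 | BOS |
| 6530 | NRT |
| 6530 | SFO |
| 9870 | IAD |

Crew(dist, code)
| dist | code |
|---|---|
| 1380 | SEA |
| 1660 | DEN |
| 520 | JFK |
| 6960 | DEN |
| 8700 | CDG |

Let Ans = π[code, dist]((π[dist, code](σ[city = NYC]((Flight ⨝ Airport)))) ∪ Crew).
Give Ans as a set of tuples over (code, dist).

Flight ⋈ Airport (natural join on dist): {(3240, JFK, CHI, SEA, BOS), (3240, JFK, SF, JFK, BOS), (3240, NRT, NYC, DEN, BOS)}
σ[city = NYC]: keep tuples satisfying city = NYC → {(3240, NRT, NYC, DEN, BOS)}
π[dist, code]: project onto (dist, code) → {(3240, NRT)}
Taking the union: {(1380, SEA), (1660, DEN), (3240, NRT), (520, JFK), (6960, DEN), (8700, CDG)}
π[code, dist]: project onto (code, dist) → {(CDG, 8700), (DEN, 1660), (DEN, 6960), (JFK, 520), (NRT, 3240), (SEA, 1380)}

{(CDG, 8700), (DEN, 1660), (DEN, 6960), (JFK, 520), (NRT, 3240), (SEA, 1380)}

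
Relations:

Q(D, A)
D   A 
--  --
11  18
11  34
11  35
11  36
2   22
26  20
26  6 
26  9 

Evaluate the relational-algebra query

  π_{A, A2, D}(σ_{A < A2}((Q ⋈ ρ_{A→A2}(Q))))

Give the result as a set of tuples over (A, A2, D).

{(18, 34, 11), (18, 35, 11), (18, 36, 11), (34, 35, 11), (34, 36, 11), (35, 36, 11), (6, 20, 26), (6, 9, 26), (9, 20, 26)}

ρ[A→A2]: schema becomes (D, A2); tuples unchanged.
Joining Q and ρ_{A→A2}(Q) on D yields {(11, 18, 18), (11, 18, 34), (11, 18, 35), (11, 18, 36), (11, 34, 18), (11, 34, 34), (11, 34, 35), (11, 34, 36), (11, 35, 18), (11, 35, 34), (11, 35, 35), (11, 35, 36), (11, 36, 18), (11, 36, 34), (11, 36, 35), (11, 36, 36), (2, 22, 22), (26, 20, 20), (26, 20, 6), (26, 20, 9), (26, 6, 20), (26, 6, 6), (26, 6, 9), (26, 9, 20), (26, 9, 6), (26, 9, 9)}.
Apply σ_{A < A2}; surviving tuples: {(11, 18, 34), (11, 18, 35), (11, 18, 36), (11, 34, 35), (11, 34, 36), (11, 35, 36), (26, 6, 20), (26, 6, 9), (26, 9, 20)}
Keep only column(s) A, A2, D: {(18, 34, 11), (18, 35, 11), (18, 36, 11), (34, 35, 11), (34, 36, 11), (35, 36, 11), (6, 20, 26), (6, 9, 26), (9, 20, 26)}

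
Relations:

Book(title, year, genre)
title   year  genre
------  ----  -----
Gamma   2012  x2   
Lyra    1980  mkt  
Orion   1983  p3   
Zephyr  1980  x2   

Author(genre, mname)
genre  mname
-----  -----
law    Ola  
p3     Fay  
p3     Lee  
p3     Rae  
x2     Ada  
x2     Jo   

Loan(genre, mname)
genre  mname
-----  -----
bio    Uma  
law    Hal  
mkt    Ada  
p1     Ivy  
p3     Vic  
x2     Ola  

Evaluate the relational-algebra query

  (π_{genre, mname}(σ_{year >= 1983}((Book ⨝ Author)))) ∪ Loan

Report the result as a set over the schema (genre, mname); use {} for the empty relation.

{(bio, Uma), (law, Hal), (mkt, Ada), (p1, Ivy), (p3, Fay), (p3, Lee), (p3, Rae), (p3, Vic), (x2, Ada), (x2, Jo), (x2, Ola)}

Joining Book and Author on genre yields {(Gamma, 2012, x2, Ada), (Gamma, 2012, x2, Jo), (Orion, 1983, p3, Fay), (Orion, 1983, p3, Lee), (Orion, 1983, p3, Rae), (Zephyr, 1980, x2, Ada), (Zephyr, 1980, x2, Jo)}.
Apply σ_{year >= 1983}; surviving tuples: {(Gamma, 2012, x2, Ada), (Gamma, 2012, x2, Jo), (Orion, 1983, p3, Fay), (Orion, 1983, p3, Lee), (Orion, 1983, p3, Rae)}
π_{genre, mname} gives {(p3, Fay), (p3, Lee), (p3, Rae), (x2, Ada), (x2, Jo)}.
Union: {(p3, Fay), (p3, Lee), (p3, Rae), (x2, Ada), (x2, Jo)} with {(bio, Uma), (law, Hal), (mkt, Ada), (p1, Ivy), (p3, Vic), (x2, Ola)} → {(bio, Uma), (law, Hal), (mkt, Ada), (p1, Ivy), (p3, Fay), (p3, Lee), (p3, Rae), (p3, Vic), (x2, Ada), (x2, Jo), (x2, Ola)}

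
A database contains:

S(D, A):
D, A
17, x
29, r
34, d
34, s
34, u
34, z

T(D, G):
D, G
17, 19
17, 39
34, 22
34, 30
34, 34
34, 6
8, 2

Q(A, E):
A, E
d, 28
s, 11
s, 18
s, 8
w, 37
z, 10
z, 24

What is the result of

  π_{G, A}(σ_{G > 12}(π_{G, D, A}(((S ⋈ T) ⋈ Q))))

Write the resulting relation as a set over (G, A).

{(22, d), (22, s), (22, z), (30, d), (30, s), (30, z), (34, d), (34, s), (34, z)}

S ⋈ T (natural join on D): {(17, x, 19), (17, x, 39), (34, d, 22), (34, d, 30), (34, d, 34), (34, d, 6), (34, s, 22), (34, s, 30), (34, s, 34), (34, s, 6), (34, u, 22), (34, u, 30), (34, u, 34), (34, u, 6), (34, z, 22), (34, z, 30), (34, z, 34), (34, z, 6)}
(S ⋈ T) ⋈ Q (natural join on A): {(34, d, 22, 28), (34, d, 30, 28), (34, d, 34, 28), (34, d, 6, 28), (34, s, 22, 11), (34, s, 22, 18), (34, s, 22, 8), (34, s, 30, 11), (34, s, 30, 18), (34, s, 30, 8), (34, s, 34, 11), (34, s, 34, 18), (34, s, 34, 8), (34, s, 6, 11), (34, s, 6, 18), (34, s, 6, 8), (34, z, 22, 10), (34, z, 22, 24), (34, z, 30, 10), (34, z, 30, 24), (34, z, 34, 10), (34, z, 34, 24), (34, z, 6, 10), (34, z, 6, 24)}
π[G, D, A]: project onto (G, D, A) (12 duplicate(s) eliminated) → {(22, 34, d), (22, 34, s), (22, 34, z), (30, 34, d), (30, 34, s), (30, 34, z), (34, 34, d), (34, 34, s), (34, 34, z), (6, 34, d), (6, 34, s), (6, 34, z)}
σ[G > 12]: keep tuples satisfying G > 12 → {(22, 34, d), (22, 34, s), (22, 34, z), (30, 34, d), (30, 34, s), (30, 34, z), (34, 34, d), (34, 34, s), (34, 34, z)}
π[G, A]: project onto (G, A) → {(22, d), (22, s), (22, z), (30, d), (30, s), (30, z), (34, d), (34, s), (34, z)}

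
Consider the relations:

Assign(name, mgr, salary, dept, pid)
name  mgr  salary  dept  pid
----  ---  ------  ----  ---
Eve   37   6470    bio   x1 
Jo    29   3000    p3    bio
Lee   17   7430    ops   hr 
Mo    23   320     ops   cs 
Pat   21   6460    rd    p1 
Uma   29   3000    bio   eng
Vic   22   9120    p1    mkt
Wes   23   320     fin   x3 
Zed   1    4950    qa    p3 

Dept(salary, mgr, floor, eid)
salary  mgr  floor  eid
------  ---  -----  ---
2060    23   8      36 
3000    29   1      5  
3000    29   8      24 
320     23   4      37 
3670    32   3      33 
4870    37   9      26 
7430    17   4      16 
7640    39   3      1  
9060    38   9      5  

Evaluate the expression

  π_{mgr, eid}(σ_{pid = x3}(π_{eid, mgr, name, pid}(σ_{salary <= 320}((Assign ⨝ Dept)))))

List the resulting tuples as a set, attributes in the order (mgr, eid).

Natural join on mgr, salary: {(Jo, 29, 3000, p3, bio, 1, 5), (Jo, 29, 3000, p3, bio, 8, 24), (Lee, 17, 7430, ops, hr, 4, 16), (Mo, 23, 320, ops, cs, 4, 37), (Uma, 29, 3000, bio, eng, 1, 5), (Uma, 29, 3000, bio, eng, 8, 24), (Wes, 23, 320, fin, x3, 4, 37)}
Selection salary <= 320: {(Mo, 23, 320, ops, cs, 4, 37), (Wes, 23, 320, fin, x3, 4, 37)}
π[eid, mgr, name, pid]: project onto (eid, mgr, name, pid) → {(37, 23, Mo, cs), (37, 23, Wes, x3)}
Selection pid = x3: {(37, 23, Wes, x3)}
π[mgr, eid]: project onto (mgr, eid) → {(23, 37)}

{(23, 37)}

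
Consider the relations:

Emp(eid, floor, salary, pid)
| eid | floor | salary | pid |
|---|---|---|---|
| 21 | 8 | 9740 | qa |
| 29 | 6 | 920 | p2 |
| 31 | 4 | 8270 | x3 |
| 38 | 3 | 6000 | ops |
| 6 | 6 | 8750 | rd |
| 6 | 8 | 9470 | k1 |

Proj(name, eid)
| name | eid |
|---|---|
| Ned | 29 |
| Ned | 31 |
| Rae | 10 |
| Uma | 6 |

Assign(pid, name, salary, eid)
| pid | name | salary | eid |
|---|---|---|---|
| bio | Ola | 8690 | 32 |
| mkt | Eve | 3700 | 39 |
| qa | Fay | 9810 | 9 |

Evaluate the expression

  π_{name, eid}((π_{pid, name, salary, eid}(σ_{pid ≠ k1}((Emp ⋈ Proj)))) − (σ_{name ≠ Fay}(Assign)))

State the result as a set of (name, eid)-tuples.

Emp ⋈ Proj (natural join on eid): {(29, 6, 920, p2, Ned), (31, 4, 8270, x3, Ned), (6, 6, 8750, rd, Uma), (6, 8, 9470, k1, Uma)}
Selection pid ≠ k1: {(29, 6, 920, p2, Ned), (31, 4, 8270, x3, Ned), (6, 6, 8750, rd, Uma)}
Projecting to pid, name, salary, eid: {(p2, Ned, 920, 29), (rd, Uma, 8750, 6), (x3, Ned, 8270, 31)}
Selection name ≠ Fay: {(bio, Ola, 8690, 32), (mkt, Eve, 3700, 39)}
Set difference of the two operands is {(p2, Ned, 920, 29), (rd, Uma, 8750, 6), (x3, Ned, 8270, 31)}.
Projecting to name, eid: {(Ned, 29), (Ned, 31), (Uma, 6)}

{(Ned, 29), (Ned, 31), (Uma, 6)}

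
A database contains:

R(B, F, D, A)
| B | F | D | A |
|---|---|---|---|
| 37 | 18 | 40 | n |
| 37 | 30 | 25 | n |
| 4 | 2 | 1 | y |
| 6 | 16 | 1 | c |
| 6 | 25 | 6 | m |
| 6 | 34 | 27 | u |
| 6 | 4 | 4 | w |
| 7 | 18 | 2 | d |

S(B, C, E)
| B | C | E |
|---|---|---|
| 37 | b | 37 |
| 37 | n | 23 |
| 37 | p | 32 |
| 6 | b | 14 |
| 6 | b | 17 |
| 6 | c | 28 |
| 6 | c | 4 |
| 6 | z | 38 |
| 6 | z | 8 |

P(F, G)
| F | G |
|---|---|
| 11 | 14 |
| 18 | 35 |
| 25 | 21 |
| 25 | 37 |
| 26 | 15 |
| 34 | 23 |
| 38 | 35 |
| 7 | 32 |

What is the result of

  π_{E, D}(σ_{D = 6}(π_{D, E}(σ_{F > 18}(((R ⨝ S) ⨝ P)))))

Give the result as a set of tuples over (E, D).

{(14, 6), (17, 6), (28, 6), (38, 6), (4, 6), (8, 6)}

Joining R and S on B yields {(37, 18, 40, n, b, 37), (37, 18, 40, n, n, 23), (37, 18, 40, n, p, 32), (37, 30, 25, n, b, 37), (37, 30, 25, n, n, 23), (37, 30, 25, n, p, 32), (6, 16, 1, c, b, 14), (6, 16, 1, c, b, 17), (6, 16, 1, c, c, 28), (6, 16, 1, c, c, 4), (6, 16, 1, c, z, 38), (6, 16, 1, c, z, 8), (6, 25, 6, m, b, 14), (6, 25, 6, m, b, 17), (6, 25, 6, m, c, 28), (6, 25, 6, m, c, 4), (6, 25, 6, m, z, 38), (6, 25, 6, m, z, 8), (6, 34, 27, u, b, 14), (6, 34, 27, u, b, 17), (6, 34, 27, u, c, 28), (6, 34, 27, u, c, 4), (6, 34, 27, u, z, 38), (6, 34, 27, u, z, 8), (6, 4, 4, w, b, 14), (6, 4, 4, w, b, 17), (6, 4, 4, w, c, 28), (6, 4, 4, w, c, 4), (6, 4, 4, w, z, 38), (6, 4, 4, w, z, 8)}.
Joining (R ⨝ S) and P on F yields {(37, 18, 40, n, b, 37, 35), (37, 18, 40, n, n, 23, 35), (37, 18, 40, n, p, 32, 35), (6, 25, 6, m, b, 14, 21), (6, 25, 6, m, b, 14, 37), (6, 25, 6, m, b, 17, 21), (6, 25, 6, m, b, 17, 37), (6, 25, 6, m, c, 28, 21), (6, 25, 6, m, c, 28, 37), (6, 25, 6, m, c, 4, 21), (6, 25, 6, m, c, 4, 37), (6, 25, 6, m, z, 38, 21), (6, 25, 6, m, z, 38, 37), (6, 25, 6, m, z, 8, 21), (6, 25, 6, m, z, 8, 37), (6, 34, 27, u, b, 14, 23), (6, 34, 27, u, b, 17, 23), (6, 34, 27, u, c, 28, 23), (6, 34, 27, u, c, 4, 23), (6, 34, 27, u, z, 38, 23), (6, 34, 27, u, z, 8, 23)}.
σ[F > 18]: keep tuples satisfying F > 18 → {(6, 25, 6, m, b, 14, 21), (6, 25, 6, m, b, 14, 37), (6, 25, 6, m, b, 17, 21), (6, 25, 6, m, b, 17, 37), (6, 25, 6, m, c, 28, 21), (6, 25, 6, m, c, 28, 37), (6, 25, 6, m, c, 4, 21), (6, 25, 6, m, c, 4, 37), (6, 25, 6, m, z, 38, 21), (6, 25, 6, m, z, 38, 37), (6, 25, 6, m, z, 8, 21), (6, 25, 6, m, z, 8, 37), (6, 34, 27, u, b, 14, 23), (6, 34, 27, u, b, 17, 23), (6, 34, 27, u, c, 28, 23), (6, 34, 27, u, c, 4, 23), (6, 34, 27, u, z, 38, 23), (6, 34, 27, u, z, 8, 23)}
Projecting to D, E (6 duplicate(s) eliminated): {(27, 14), (27, 17), (27, 28), (27, 38), (27, 4), (27, 8), (6, 14), (6, 17), (6, 28), (6, 38), (6, 4), (6, 8)}
σ[D = 6]: keep tuples satisfying D = 6 → {(6, 14), (6, 17), (6, 28), (6, 38), (6, 4), (6, 8)}
Projecting to E, D: {(14, 6), (17, 6), (28, 6), (38, 6), (4, 6), (8, 6)}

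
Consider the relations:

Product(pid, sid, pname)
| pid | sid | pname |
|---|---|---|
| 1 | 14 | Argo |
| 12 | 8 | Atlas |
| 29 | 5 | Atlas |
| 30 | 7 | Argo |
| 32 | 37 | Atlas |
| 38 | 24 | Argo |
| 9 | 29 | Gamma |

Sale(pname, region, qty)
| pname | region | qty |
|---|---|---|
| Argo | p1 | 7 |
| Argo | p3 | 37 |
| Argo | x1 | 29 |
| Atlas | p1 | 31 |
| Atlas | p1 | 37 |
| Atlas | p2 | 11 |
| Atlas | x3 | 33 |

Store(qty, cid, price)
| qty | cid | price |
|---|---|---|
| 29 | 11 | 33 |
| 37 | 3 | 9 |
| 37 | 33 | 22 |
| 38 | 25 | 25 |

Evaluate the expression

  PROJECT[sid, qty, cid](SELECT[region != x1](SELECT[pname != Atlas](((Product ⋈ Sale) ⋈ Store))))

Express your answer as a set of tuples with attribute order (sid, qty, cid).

{(14, 37, 3), (14, 37, 33), (24, 37, 3), (24, 37, 33), (7, 37, 3), (7, 37, 33)}

Joining Product and Sale on pname yields {(1, 14, Argo, p1, 7), (1, 14, Argo, p3, 37), (1, 14, Argo, x1, 29), (12, 8, Atlas, p1, 31), (12, 8, Atlas, p1, 37), (12, 8, Atlas, p2, 11), (12, 8, Atlas, x3, 33), (29, 5, Atlas, p1, 31), (29, 5, Atlas, p1, 37), (29, 5, Atlas, p2, 11), (29, 5, Atlas, x3, 33), (30, 7, Argo, p1, 7), (30, 7, Argo, p3, 37), (30, 7, Argo, x1, 29), (32, 37, Atlas, p1, 31), (32, 37, Atlas, p1, 37), (32, 37, Atlas, p2, 11), (32, 37, Atlas, x3, 33), (38, 24, Argo, p1, 7), (38, 24, Argo, p3, 37), (38, 24, Argo, x1, 29)}.
Joining (Product ⋈ Sale) and Store on qty yields {(1, 14, Argo, p3, 37, 3, 9), (1, 14, Argo, p3, 37, 33, 22), (1, 14, Argo, x1, 29, 11, 33), (12, 8, Atlas, p1, 37, 3, 9), (12, 8, Atlas, p1, 37, 33, 22), (29, 5, Atlas, p1, 37, 3, 9), (29, 5, Atlas, p1, 37, 33, 22), (30, 7, Argo, p3, 37, 3, 9), (30, 7, Argo, p3, 37, 33, 22), (30, 7, Argo, x1, 29, 11, 33), (32, 37, Atlas, p1, 37, 3, 9), (32, 37, Atlas, p1, 37, 33, 22), (38, 24, Argo, p3, 37, 3, 9), (38, 24, Argo, p3, 37, 33, 22), (38, 24, Argo, x1, 29, 11, 33)}.
Selection pname != Atlas: {(1, 14, Argo, p3, 37, 3, 9), (1, 14, Argo, p3, 37, 33, 22), (1, 14, Argo, x1, 29, 11, 33), (30, 7, Argo, p3, 37, 3, 9), (30, 7, Argo, p3, 37, 33, 22), (30, 7, Argo, x1, 29, 11, 33), (38, 24, Argo, p3, 37, 3, 9), (38, 24, Argo, p3, 37, 33, 22), (38, 24, Argo, x1, 29, 11, 33)}
Selection region != x1: {(1, 14, Argo, p3, 37, 3, 9), (1, 14, Argo, p3, 37, 33, 22), (30, 7, Argo, p3, 37, 3, 9), (30, 7, Argo, p3, 37, 33, 22), (38, 24, Argo, p3, 37, 3, 9), (38, 24, Argo, p3, 37, 33, 22)}
Keep only column(s) sid, qty, cid: {(14, 37, 3), (14, 37, 33), (24, 37, 3), (24, 37, 33), (7, 37, 3), (7, 37, 33)}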